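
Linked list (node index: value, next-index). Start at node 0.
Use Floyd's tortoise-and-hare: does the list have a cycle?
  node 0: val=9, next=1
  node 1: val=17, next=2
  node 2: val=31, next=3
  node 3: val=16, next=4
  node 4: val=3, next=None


Floyd's tortoise (slow, +1) and hare (fast, +2):
  init: slow=0, fast=0
  step 1: slow=1, fast=2
  step 2: slow=2, fast=4
  step 3: fast -> None, no cycle

Cycle: no


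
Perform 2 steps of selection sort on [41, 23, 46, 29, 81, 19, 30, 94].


Initial: [41, 23, 46, 29, 81, 19, 30, 94]
Step 1: min=19 at 5
  Swap: [19, 23, 46, 29, 81, 41, 30, 94]
Step 2: min=23 at 1
  Swap: [19, 23, 46, 29, 81, 41, 30, 94]

After 2 steps: [19, 23, 46, 29, 81, 41, 30, 94]


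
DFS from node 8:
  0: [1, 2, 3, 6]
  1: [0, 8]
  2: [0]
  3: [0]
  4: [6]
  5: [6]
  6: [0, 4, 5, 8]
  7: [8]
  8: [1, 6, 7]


Visit 8, push [7, 6, 1]
Visit 1, push [0]
Visit 0, push [6, 3, 2]
Visit 2, push []
Visit 3, push []
Visit 6, push [5, 4]
Visit 4, push []
Visit 5, push []
Visit 7, push []

DFS order: [8, 1, 0, 2, 3, 6, 4, 5, 7]


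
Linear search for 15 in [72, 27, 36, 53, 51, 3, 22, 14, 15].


i=0: 72!=15
i=1: 27!=15
i=2: 36!=15
i=3: 53!=15
i=4: 51!=15
i=5: 3!=15
i=6: 22!=15
i=7: 14!=15
i=8: 15==15 found!

Found at 8, 9 comps


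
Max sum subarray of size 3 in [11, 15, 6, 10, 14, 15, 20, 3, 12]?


[0:3]: 32
[1:4]: 31
[2:5]: 30
[3:6]: 39
[4:7]: 49
[5:8]: 38
[6:9]: 35

Max: 49 at [4:7]


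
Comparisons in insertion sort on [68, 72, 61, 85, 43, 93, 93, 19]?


Algorithm: insertion sort
Input: [68, 72, 61, 85, 43, 93, 93, 19]
Sorted: [19, 43, 61, 68, 72, 85, 93, 93]

17


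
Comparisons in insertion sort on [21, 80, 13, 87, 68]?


Algorithm: insertion sort
Input: [21, 80, 13, 87, 68]
Sorted: [13, 21, 68, 80, 87]

7


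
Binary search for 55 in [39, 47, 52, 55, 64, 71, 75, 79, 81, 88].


Step 1: lo=0, hi=9, mid=4, val=64
Step 2: lo=0, hi=3, mid=1, val=47
Step 3: lo=2, hi=3, mid=2, val=52
Step 4: lo=3, hi=3, mid=3, val=55

Found at index 3


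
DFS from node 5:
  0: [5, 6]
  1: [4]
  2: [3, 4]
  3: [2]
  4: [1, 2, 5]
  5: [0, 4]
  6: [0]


Visit 5, push [4, 0]
Visit 0, push [6]
Visit 6, push []
Visit 4, push [2, 1]
Visit 1, push []
Visit 2, push [3]
Visit 3, push []

DFS order: [5, 0, 6, 4, 1, 2, 3]


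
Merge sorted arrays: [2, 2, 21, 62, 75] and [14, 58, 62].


Take 2 from A
Take 2 from A
Take 14 from B
Take 21 from A
Take 58 from B
Take 62 from A
Take 62 from B

Merged: [2, 2, 14, 21, 58, 62, 62, 75]


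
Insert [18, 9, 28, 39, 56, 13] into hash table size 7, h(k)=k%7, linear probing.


Insert 18: h=4 -> slot 4
Insert 9: h=2 -> slot 2
Insert 28: h=0 -> slot 0
Insert 39: h=4, 1 probes -> slot 5
Insert 56: h=0, 1 probes -> slot 1
Insert 13: h=6 -> slot 6

Table: [28, 56, 9, None, 18, 39, 13]


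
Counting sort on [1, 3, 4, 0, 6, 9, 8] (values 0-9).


Input: [1, 3, 4, 0, 6, 9, 8]
Counts: [1, 1, 0, 1, 1, 0, 1, 0, 1, 1]

Sorted: [0, 1, 3, 4, 6, 8, 9]


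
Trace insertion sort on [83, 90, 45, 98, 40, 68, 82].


Initial: [83, 90, 45, 98, 40, 68, 82]
Insert 90: [83, 90, 45, 98, 40, 68, 82]
Insert 45: [45, 83, 90, 98, 40, 68, 82]
Insert 98: [45, 83, 90, 98, 40, 68, 82]
Insert 40: [40, 45, 83, 90, 98, 68, 82]
Insert 68: [40, 45, 68, 83, 90, 98, 82]
Insert 82: [40, 45, 68, 82, 83, 90, 98]

Sorted: [40, 45, 68, 82, 83, 90, 98]


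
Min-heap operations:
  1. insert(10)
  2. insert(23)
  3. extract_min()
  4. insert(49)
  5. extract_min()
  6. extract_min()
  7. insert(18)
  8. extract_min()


insert(10) -> [10]
insert(23) -> [10, 23]
extract_min()->10, [23]
insert(49) -> [23, 49]
extract_min()->23, [49]
extract_min()->49, []
insert(18) -> [18]
extract_min()->18, []

Final heap: []


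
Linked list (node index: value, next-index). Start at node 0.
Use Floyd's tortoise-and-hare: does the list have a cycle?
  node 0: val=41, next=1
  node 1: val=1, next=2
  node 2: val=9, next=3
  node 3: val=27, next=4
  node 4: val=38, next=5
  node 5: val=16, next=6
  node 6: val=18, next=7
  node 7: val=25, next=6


Floyd's tortoise (slow, +1) and hare (fast, +2):
  init: slow=0, fast=0
  step 1: slow=1, fast=2
  step 2: slow=2, fast=4
  step 3: slow=3, fast=6
  step 4: slow=4, fast=6
  step 5: slow=5, fast=6
  step 6: slow=6, fast=6
  slow == fast at node 6: cycle detected

Cycle: yes


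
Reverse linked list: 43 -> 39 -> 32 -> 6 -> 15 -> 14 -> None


Step 1: curr=43, set curr.next=prev(None) | reversed so far: 43
Step 2: curr=39, set curr.next=prev(43) | reversed so far: 39 -> 43
Step 3: curr=32, set curr.next=prev(39) | reversed so far: 32 -> 39 -> 43
Step 4: curr=6, set curr.next=prev(32) | reversed so far: 6 -> 32 -> 39 -> 43
Step 5: curr=15, set curr.next=prev(6) | reversed so far: 15 -> 6 -> 32 -> 39 -> 43
Step 6: curr=14, set curr.next=prev(15) | reversed so far: 14 -> 15 -> 6 -> 32 -> 39 -> 43

14 -> 15 -> 6 -> 32 -> 39 -> 43 -> None


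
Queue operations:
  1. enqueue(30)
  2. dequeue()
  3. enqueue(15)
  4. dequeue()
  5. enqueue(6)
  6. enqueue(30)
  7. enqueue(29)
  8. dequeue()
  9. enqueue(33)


enqueue(30) -> [30]
dequeue()->30, []
enqueue(15) -> [15]
dequeue()->15, []
enqueue(6) -> [6]
enqueue(30) -> [6, 30]
enqueue(29) -> [6, 30, 29]
dequeue()->6, [30, 29]
enqueue(33) -> [30, 29, 33]

Final queue: [30, 29, 33]


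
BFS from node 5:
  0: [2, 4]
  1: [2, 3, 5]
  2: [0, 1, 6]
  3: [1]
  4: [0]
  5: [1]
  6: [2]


Visit 5, enqueue [1]
Visit 1, enqueue [2, 3]
Visit 2, enqueue [0, 6]
Visit 3, enqueue []
Visit 0, enqueue [4]
Visit 6, enqueue []
Visit 4, enqueue []

BFS order: [5, 1, 2, 3, 0, 6, 4]


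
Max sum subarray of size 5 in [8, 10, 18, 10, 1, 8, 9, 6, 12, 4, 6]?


[0:5]: 47
[1:6]: 47
[2:7]: 46
[3:8]: 34
[4:9]: 36
[5:10]: 39
[6:11]: 37

Max: 47 at [0:5]


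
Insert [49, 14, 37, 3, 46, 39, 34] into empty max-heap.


Insert 49: [49]
Insert 14: [49, 14]
Insert 37: [49, 14, 37]
Insert 3: [49, 14, 37, 3]
Insert 46: [49, 46, 37, 3, 14]
Insert 39: [49, 46, 39, 3, 14, 37]
Insert 34: [49, 46, 39, 3, 14, 37, 34]

Final heap: [49, 46, 39, 3, 14, 37, 34]


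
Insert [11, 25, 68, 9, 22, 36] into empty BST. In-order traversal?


Insert 11: root
Insert 25: R from 11
Insert 68: R from 11 -> R from 25
Insert 9: L from 11
Insert 22: R from 11 -> L from 25
Insert 36: R from 11 -> R from 25 -> L from 68

In-order: [9, 11, 22, 25, 36, 68]


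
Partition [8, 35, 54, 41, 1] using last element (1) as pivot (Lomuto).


Pivot: 1
Place pivot at 0: [1, 35, 54, 41, 8]

Partitioned: [1, 35, 54, 41, 8]


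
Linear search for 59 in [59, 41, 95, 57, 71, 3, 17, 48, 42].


i=0: 59==59 found!

Found at 0, 1 comps


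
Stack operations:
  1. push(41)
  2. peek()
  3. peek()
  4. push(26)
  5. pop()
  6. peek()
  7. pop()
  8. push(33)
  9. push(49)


push(41) -> [41]
peek()->41
peek()->41
push(26) -> [41, 26]
pop()->26, [41]
peek()->41
pop()->41, []
push(33) -> [33]
push(49) -> [33, 49]

Final stack: [33, 49]


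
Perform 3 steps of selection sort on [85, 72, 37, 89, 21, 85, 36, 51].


Initial: [85, 72, 37, 89, 21, 85, 36, 51]
Step 1: min=21 at 4
  Swap: [21, 72, 37, 89, 85, 85, 36, 51]
Step 2: min=36 at 6
  Swap: [21, 36, 37, 89, 85, 85, 72, 51]
Step 3: min=37 at 2
  Swap: [21, 36, 37, 89, 85, 85, 72, 51]

After 3 steps: [21, 36, 37, 89, 85, 85, 72, 51]


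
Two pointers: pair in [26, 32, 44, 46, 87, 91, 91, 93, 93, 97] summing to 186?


lo=0(26)+hi=9(97)=123
lo=1(32)+hi=9(97)=129
lo=2(44)+hi=9(97)=141
lo=3(46)+hi=9(97)=143
lo=4(87)+hi=9(97)=184
lo=5(91)+hi=9(97)=188
lo=5(91)+hi=8(93)=184
lo=6(91)+hi=8(93)=184
lo=7(93)+hi=8(93)=186

Yes: 93+93=186


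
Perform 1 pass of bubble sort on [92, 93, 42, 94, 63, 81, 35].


Initial: [92, 93, 42, 94, 63, 81, 35]
Pass 1: [92, 42, 93, 63, 81, 35, 94] (4 swaps)

After 1 pass: [92, 42, 93, 63, 81, 35, 94]


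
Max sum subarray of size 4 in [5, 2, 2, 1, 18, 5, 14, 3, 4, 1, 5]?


[0:4]: 10
[1:5]: 23
[2:6]: 26
[3:7]: 38
[4:8]: 40
[5:9]: 26
[6:10]: 22
[7:11]: 13

Max: 40 at [4:8]


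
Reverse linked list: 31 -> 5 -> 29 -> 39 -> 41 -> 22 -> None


Step 1: curr=31, set curr.next=prev(None) | reversed so far: 31
Step 2: curr=5, set curr.next=prev(31) | reversed so far: 5 -> 31
Step 3: curr=29, set curr.next=prev(5) | reversed so far: 29 -> 5 -> 31
Step 4: curr=39, set curr.next=prev(29) | reversed so far: 39 -> 29 -> 5 -> 31
Step 5: curr=41, set curr.next=prev(39) | reversed so far: 41 -> 39 -> 29 -> 5 -> 31
Step 6: curr=22, set curr.next=prev(41) | reversed so far: 22 -> 41 -> 39 -> 29 -> 5 -> 31

22 -> 41 -> 39 -> 29 -> 5 -> 31 -> None


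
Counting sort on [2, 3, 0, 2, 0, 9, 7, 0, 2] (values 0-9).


Input: [2, 3, 0, 2, 0, 9, 7, 0, 2]
Counts: [3, 0, 3, 1, 0, 0, 0, 1, 0, 1]

Sorted: [0, 0, 0, 2, 2, 2, 3, 7, 9]


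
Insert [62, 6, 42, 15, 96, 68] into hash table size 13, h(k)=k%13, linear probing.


Insert 62: h=10 -> slot 10
Insert 6: h=6 -> slot 6
Insert 42: h=3 -> slot 3
Insert 15: h=2 -> slot 2
Insert 96: h=5 -> slot 5
Insert 68: h=3, 1 probes -> slot 4

Table: [None, None, 15, 42, 68, 96, 6, None, None, None, 62, None, None]


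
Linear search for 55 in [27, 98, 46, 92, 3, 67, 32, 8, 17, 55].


i=0: 27!=55
i=1: 98!=55
i=2: 46!=55
i=3: 92!=55
i=4: 3!=55
i=5: 67!=55
i=6: 32!=55
i=7: 8!=55
i=8: 17!=55
i=9: 55==55 found!

Found at 9, 10 comps


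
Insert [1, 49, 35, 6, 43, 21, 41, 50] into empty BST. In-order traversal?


Insert 1: root
Insert 49: R from 1
Insert 35: R from 1 -> L from 49
Insert 6: R from 1 -> L from 49 -> L from 35
Insert 43: R from 1 -> L from 49 -> R from 35
Insert 21: R from 1 -> L from 49 -> L from 35 -> R from 6
Insert 41: R from 1 -> L from 49 -> R from 35 -> L from 43
Insert 50: R from 1 -> R from 49

In-order: [1, 6, 21, 35, 41, 43, 49, 50]


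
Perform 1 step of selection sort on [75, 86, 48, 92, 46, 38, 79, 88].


Initial: [75, 86, 48, 92, 46, 38, 79, 88]
Step 1: min=38 at 5
  Swap: [38, 86, 48, 92, 46, 75, 79, 88]

After 1 step: [38, 86, 48, 92, 46, 75, 79, 88]


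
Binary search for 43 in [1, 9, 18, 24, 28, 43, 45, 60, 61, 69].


Step 1: lo=0, hi=9, mid=4, val=28
Step 2: lo=5, hi=9, mid=7, val=60
Step 3: lo=5, hi=6, mid=5, val=43

Found at index 5


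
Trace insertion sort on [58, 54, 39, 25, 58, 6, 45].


Initial: [58, 54, 39, 25, 58, 6, 45]
Insert 54: [54, 58, 39, 25, 58, 6, 45]
Insert 39: [39, 54, 58, 25, 58, 6, 45]
Insert 25: [25, 39, 54, 58, 58, 6, 45]
Insert 58: [25, 39, 54, 58, 58, 6, 45]
Insert 6: [6, 25, 39, 54, 58, 58, 45]
Insert 45: [6, 25, 39, 45, 54, 58, 58]

Sorted: [6, 25, 39, 45, 54, 58, 58]


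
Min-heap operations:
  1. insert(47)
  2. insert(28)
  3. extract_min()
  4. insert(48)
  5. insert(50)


insert(47) -> [47]
insert(28) -> [28, 47]
extract_min()->28, [47]
insert(48) -> [47, 48]
insert(50) -> [47, 48, 50]

Final heap: [47, 48, 50]


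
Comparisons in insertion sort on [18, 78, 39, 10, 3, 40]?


Algorithm: insertion sort
Input: [18, 78, 39, 10, 3, 40]
Sorted: [3, 10, 18, 39, 40, 78]

12


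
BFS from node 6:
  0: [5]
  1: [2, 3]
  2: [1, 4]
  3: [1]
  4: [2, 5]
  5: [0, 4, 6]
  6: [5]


Visit 6, enqueue [5]
Visit 5, enqueue [0, 4]
Visit 0, enqueue []
Visit 4, enqueue [2]
Visit 2, enqueue [1]
Visit 1, enqueue [3]
Visit 3, enqueue []

BFS order: [6, 5, 0, 4, 2, 1, 3]


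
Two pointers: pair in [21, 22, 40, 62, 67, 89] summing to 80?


lo=0(21)+hi=5(89)=110
lo=0(21)+hi=4(67)=88
lo=0(21)+hi=3(62)=83
lo=0(21)+hi=2(40)=61
lo=1(22)+hi=2(40)=62

No pair found


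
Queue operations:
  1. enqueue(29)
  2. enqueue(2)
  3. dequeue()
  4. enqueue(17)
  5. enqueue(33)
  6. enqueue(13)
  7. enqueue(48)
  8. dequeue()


enqueue(29) -> [29]
enqueue(2) -> [29, 2]
dequeue()->29, [2]
enqueue(17) -> [2, 17]
enqueue(33) -> [2, 17, 33]
enqueue(13) -> [2, 17, 33, 13]
enqueue(48) -> [2, 17, 33, 13, 48]
dequeue()->2, [17, 33, 13, 48]

Final queue: [17, 33, 13, 48]


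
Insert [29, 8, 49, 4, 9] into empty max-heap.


Insert 29: [29]
Insert 8: [29, 8]
Insert 49: [49, 8, 29]
Insert 4: [49, 8, 29, 4]
Insert 9: [49, 9, 29, 4, 8]

Final heap: [49, 9, 29, 4, 8]


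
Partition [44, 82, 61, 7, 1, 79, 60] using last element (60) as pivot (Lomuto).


Pivot: 60
  44 <= 60: advance i (no swap)
  7 <= 60: swap -> [44, 7, 61, 82, 1, 79, 60]
  1 <= 60: swap -> [44, 7, 1, 82, 61, 79, 60]
Place pivot at 3: [44, 7, 1, 60, 61, 79, 82]

Partitioned: [44, 7, 1, 60, 61, 79, 82]


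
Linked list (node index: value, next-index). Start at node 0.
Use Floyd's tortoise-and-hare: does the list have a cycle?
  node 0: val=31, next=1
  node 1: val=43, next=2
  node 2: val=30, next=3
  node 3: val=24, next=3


Floyd's tortoise (slow, +1) and hare (fast, +2):
  init: slow=0, fast=0
  step 1: slow=1, fast=2
  step 2: slow=2, fast=3
  step 3: slow=3, fast=3
  slow == fast at node 3: cycle detected

Cycle: yes


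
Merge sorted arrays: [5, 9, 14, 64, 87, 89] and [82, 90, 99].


Take 5 from A
Take 9 from A
Take 14 from A
Take 64 from A
Take 82 from B
Take 87 from A
Take 89 from A

Merged: [5, 9, 14, 64, 82, 87, 89, 90, 99]


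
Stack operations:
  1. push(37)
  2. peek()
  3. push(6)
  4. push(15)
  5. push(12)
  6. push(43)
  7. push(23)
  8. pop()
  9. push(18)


push(37) -> [37]
peek()->37
push(6) -> [37, 6]
push(15) -> [37, 6, 15]
push(12) -> [37, 6, 15, 12]
push(43) -> [37, 6, 15, 12, 43]
push(23) -> [37, 6, 15, 12, 43, 23]
pop()->23, [37, 6, 15, 12, 43]
push(18) -> [37, 6, 15, 12, 43, 18]

Final stack: [37, 6, 15, 12, 43, 18]


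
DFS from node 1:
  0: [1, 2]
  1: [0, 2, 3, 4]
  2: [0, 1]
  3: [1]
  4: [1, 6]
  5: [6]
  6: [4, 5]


Visit 1, push [4, 3, 2, 0]
Visit 0, push [2]
Visit 2, push []
Visit 3, push []
Visit 4, push [6]
Visit 6, push [5]
Visit 5, push []

DFS order: [1, 0, 2, 3, 4, 6, 5]


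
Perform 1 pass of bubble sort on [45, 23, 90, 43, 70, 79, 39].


Initial: [45, 23, 90, 43, 70, 79, 39]
Pass 1: [23, 45, 43, 70, 79, 39, 90] (5 swaps)

After 1 pass: [23, 45, 43, 70, 79, 39, 90]


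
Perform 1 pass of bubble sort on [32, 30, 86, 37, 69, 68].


Initial: [32, 30, 86, 37, 69, 68]
Pass 1: [30, 32, 37, 69, 68, 86] (4 swaps)

After 1 pass: [30, 32, 37, 69, 68, 86]


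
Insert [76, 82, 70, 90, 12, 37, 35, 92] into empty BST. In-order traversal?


Insert 76: root
Insert 82: R from 76
Insert 70: L from 76
Insert 90: R from 76 -> R from 82
Insert 12: L from 76 -> L from 70
Insert 37: L from 76 -> L from 70 -> R from 12
Insert 35: L from 76 -> L from 70 -> R from 12 -> L from 37
Insert 92: R from 76 -> R from 82 -> R from 90

In-order: [12, 35, 37, 70, 76, 82, 90, 92]


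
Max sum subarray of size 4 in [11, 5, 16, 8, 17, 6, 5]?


[0:4]: 40
[1:5]: 46
[2:6]: 47
[3:7]: 36

Max: 47 at [2:6]


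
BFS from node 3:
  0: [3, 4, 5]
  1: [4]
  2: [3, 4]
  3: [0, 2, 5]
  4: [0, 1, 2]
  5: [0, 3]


Visit 3, enqueue [0, 2, 5]
Visit 0, enqueue [4]
Visit 2, enqueue []
Visit 5, enqueue []
Visit 4, enqueue [1]
Visit 1, enqueue []

BFS order: [3, 0, 2, 5, 4, 1]


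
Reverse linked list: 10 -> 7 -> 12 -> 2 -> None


Step 1: curr=10, set curr.next=prev(None) | reversed so far: 10
Step 2: curr=7, set curr.next=prev(10) | reversed so far: 7 -> 10
Step 3: curr=12, set curr.next=prev(7) | reversed so far: 12 -> 7 -> 10
Step 4: curr=2, set curr.next=prev(12) | reversed so far: 2 -> 12 -> 7 -> 10

2 -> 12 -> 7 -> 10 -> None


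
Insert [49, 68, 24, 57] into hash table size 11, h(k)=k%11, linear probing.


Insert 49: h=5 -> slot 5
Insert 68: h=2 -> slot 2
Insert 24: h=2, 1 probes -> slot 3
Insert 57: h=2, 2 probes -> slot 4

Table: [None, None, 68, 24, 57, 49, None, None, None, None, None]


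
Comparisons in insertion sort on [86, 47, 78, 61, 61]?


Algorithm: insertion sort
Input: [86, 47, 78, 61, 61]
Sorted: [47, 61, 61, 78, 86]

9


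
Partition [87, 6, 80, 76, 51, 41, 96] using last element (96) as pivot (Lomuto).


Pivot: 96
  87 <= 96: advance i (no swap)
  6 <= 96: advance i (no swap)
  80 <= 96: advance i (no swap)
  76 <= 96: advance i (no swap)
  51 <= 96: advance i (no swap)
  41 <= 96: advance i (no swap)
Place pivot at 6: [87, 6, 80, 76, 51, 41, 96]

Partitioned: [87, 6, 80, 76, 51, 41, 96]


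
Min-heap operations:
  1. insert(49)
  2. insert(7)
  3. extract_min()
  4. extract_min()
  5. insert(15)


insert(49) -> [49]
insert(7) -> [7, 49]
extract_min()->7, [49]
extract_min()->49, []
insert(15) -> [15]

Final heap: [15]


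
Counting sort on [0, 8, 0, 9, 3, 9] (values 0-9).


Input: [0, 8, 0, 9, 3, 9]
Counts: [2, 0, 0, 1, 0, 0, 0, 0, 1, 2]

Sorted: [0, 0, 3, 8, 9, 9]


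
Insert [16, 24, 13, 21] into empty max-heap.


Insert 16: [16]
Insert 24: [24, 16]
Insert 13: [24, 16, 13]
Insert 21: [24, 21, 13, 16]

Final heap: [24, 21, 13, 16]


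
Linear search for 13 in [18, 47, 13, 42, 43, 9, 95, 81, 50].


i=0: 18!=13
i=1: 47!=13
i=2: 13==13 found!

Found at 2, 3 comps


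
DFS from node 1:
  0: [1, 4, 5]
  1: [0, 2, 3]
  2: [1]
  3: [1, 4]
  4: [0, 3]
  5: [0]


Visit 1, push [3, 2, 0]
Visit 0, push [5, 4]
Visit 4, push [3]
Visit 3, push []
Visit 5, push []
Visit 2, push []

DFS order: [1, 0, 4, 3, 5, 2]


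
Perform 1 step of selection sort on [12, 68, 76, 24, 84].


Initial: [12, 68, 76, 24, 84]
Step 1: min=12 at 0
  Swap: [12, 68, 76, 24, 84]

After 1 step: [12, 68, 76, 24, 84]


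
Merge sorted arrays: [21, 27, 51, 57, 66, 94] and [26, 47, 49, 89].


Take 21 from A
Take 26 from B
Take 27 from A
Take 47 from B
Take 49 from B
Take 51 from A
Take 57 from A
Take 66 from A
Take 89 from B

Merged: [21, 26, 27, 47, 49, 51, 57, 66, 89, 94]


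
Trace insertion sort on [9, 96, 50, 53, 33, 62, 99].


Initial: [9, 96, 50, 53, 33, 62, 99]
Insert 96: [9, 96, 50, 53, 33, 62, 99]
Insert 50: [9, 50, 96, 53, 33, 62, 99]
Insert 53: [9, 50, 53, 96, 33, 62, 99]
Insert 33: [9, 33, 50, 53, 96, 62, 99]
Insert 62: [9, 33, 50, 53, 62, 96, 99]
Insert 99: [9, 33, 50, 53, 62, 96, 99]

Sorted: [9, 33, 50, 53, 62, 96, 99]


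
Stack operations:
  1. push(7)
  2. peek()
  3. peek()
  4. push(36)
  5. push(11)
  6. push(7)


push(7) -> [7]
peek()->7
peek()->7
push(36) -> [7, 36]
push(11) -> [7, 36, 11]
push(7) -> [7, 36, 11, 7]

Final stack: [7, 36, 11, 7]


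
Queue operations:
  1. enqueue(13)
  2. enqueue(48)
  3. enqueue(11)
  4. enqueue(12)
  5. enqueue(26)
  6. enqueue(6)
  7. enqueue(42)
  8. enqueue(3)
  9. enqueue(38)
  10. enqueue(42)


enqueue(13) -> [13]
enqueue(48) -> [13, 48]
enqueue(11) -> [13, 48, 11]
enqueue(12) -> [13, 48, 11, 12]
enqueue(26) -> [13, 48, 11, 12, 26]
enqueue(6) -> [13, 48, 11, 12, 26, 6]
enqueue(42) -> [13, 48, 11, 12, 26, 6, 42]
enqueue(3) -> [13, 48, 11, 12, 26, 6, 42, 3]
enqueue(38) -> [13, 48, 11, 12, 26, 6, 42, 3, 38]
enqueue(42) -> [13, 48, 11, 12, 26, 6, 42, 3, 38, 42]

Final queue: [13, 48, 11, 12, 26, 6, 42, 3, 38, 42]


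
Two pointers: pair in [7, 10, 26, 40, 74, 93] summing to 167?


lo=0(7)+hi=5(93)=100
lo=1(10)+hi=5(93)=103
lo=2(26)+hi=5(93)=119
lo=3(40)+hi=5(93)=133
lo=4(74)+hi=5(93)=167

Yes: 74+93=167


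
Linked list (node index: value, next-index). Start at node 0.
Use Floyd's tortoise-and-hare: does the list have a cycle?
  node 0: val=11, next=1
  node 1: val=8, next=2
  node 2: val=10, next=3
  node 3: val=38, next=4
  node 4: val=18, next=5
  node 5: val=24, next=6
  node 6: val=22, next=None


Floyd's tortoise (slow, +1) and hare (fast, +2):
  init: slow=0, fast=0
  step 1: slow=1, fast=2
  step 2: slow=2, fast=4
  step 3: slow=3, fast=6
  step 4: fast -> None, no cycle

Cycle: no


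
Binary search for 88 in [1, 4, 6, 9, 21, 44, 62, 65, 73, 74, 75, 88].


Step 1: lo=0, hi=11, mid=5, val=44
Step 2: lo=6, hi=11, mid=8, val=73
Step 3: lo=9, hi=11, mid=10, val=75
Step 4: lo=11, hi=11, mid=11, val=88

Found at index 11


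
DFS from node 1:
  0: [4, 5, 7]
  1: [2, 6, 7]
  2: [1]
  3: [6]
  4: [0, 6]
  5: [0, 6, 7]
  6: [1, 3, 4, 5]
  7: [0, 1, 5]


Visit 1, push [7, 6, 2]
Visit 2, push []
Visit 6, push [5, 4, 3]
Visit 3, push []
Visit 4, push [0]
Visit 0, push [7, 5]
Visit 5, push [7]
Visit 7, push []

DFS order: [1, 2, 6, 3, 4, 0, 5, 7]


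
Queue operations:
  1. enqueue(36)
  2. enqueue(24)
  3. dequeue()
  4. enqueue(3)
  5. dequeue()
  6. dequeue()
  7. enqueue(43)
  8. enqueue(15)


enqueue(36) -> [36]
enqueue(24) -> [36, 24]
dequeue()->36, [24]
enqueue(3) -> [24, 3]
dequeue()->24, [3]
dequeue()->3, []
enqueue(43) -> [43]
enqueue(15) -> [43, 15]

Final queue: [43, 15]


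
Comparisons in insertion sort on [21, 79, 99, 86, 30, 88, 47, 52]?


Algorithm: insertion sort
Input: [21, 79, 99, 86, 30, 88, 47, 52]
Sorted: [21, 30, 47, 52, 79, 86, 88, 99]

20


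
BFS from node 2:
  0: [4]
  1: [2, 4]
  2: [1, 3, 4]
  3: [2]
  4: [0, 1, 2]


Visit 2, enqueue [1, 3, 4]
Visit 1, enqueue []
Visit 3, enqueue []
Visit 4, enqueue [0]
Visit 0, enqueue []

BFS order: [2, 1, 3, 4, 0]


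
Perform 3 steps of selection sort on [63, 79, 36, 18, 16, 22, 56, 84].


Initial: [63, 79, 36, 18, 16, 22, 56, 84]
Step 1: min=16 at 4
  Swap: [16, 79, 36, 18, 63, 22, 56, 84]
Step 2: min=18 at 3
  Swap: [16, 18, 36, 79, 63, 22, 56, 84]
Step 3: min=22 at 5
  Swap: [16, 18, 22, 79, 63, 36, 56, 84]

After 3 steps: [16, 18, 22, 79, 63, 36, 56, 84]


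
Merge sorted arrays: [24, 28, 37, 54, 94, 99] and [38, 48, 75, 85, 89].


Take 24 from A
Take 28 from A
Take 37 from A
Take 38 from B
Take 48 from B
Take 54 from A
Take 75 from B
Take 85 from B
Take 89 from B

Merged: [24, 28, 37, 38, 48, 54, 75, 85, 89, 94, 99]


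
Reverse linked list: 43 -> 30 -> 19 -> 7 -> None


Step 1: curr=43, set curr.next=prev(None) | reversed so far: 43
Step 2: curr=30, set curr.next=prev(43) | reversed so far: 30 -> 43
Step 3: curr=19, set curr.next=prev(30) | reversed so far: 19 -> 30 -> 43
Step 4: curr=7, set curr.next=prev(19) | reversed so far: 7 -> 19 -> 30 -> 43

7 -> 19 -> 30 -> 43 -> None


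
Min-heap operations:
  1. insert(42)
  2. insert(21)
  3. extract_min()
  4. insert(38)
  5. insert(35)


insert(42) -> [42]
insert(21) -> [21, 42]
extract_min()->21, [42]
insert(38) -> [38, 42]
insert(35) -> [35, 42, 38]

Final heap: [35, 42, 38]


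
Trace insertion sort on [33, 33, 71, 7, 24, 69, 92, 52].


Initial: [33, 33, 71, 7, 24, 69, 92, 52]
Insert 33: [33, 33, 71, 7, 24, 69, 92, 52]
Insert 71: [33, 33, 71, 7, 24, 69, 92, 52]
Insert 7: [7, 33, 33, 71, 24, 69, 92, 52]
Insert 24: [7, 24, 33, 33, 71, 69, 92, 52]
Insert 69: [7, 24, 33, 33, 69, 71, 92, 52]
Insert 92: [7, 24, 33, 33, 69, 71, 92, 52]
Insert 52: [7, 24, 33, 33, 52, 69, 71, 92]

Sorted: [7, 24, 33, 33, 52, 69, 71, 92]


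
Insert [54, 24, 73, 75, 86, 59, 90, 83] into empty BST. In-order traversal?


Insert 54: root
Insert 24: L from 54
Insert 73: R from 54
Insert 75: R from 54 -> R from 73
Insert 86: R from 54 -> R from 73 -> R from 75
Insert 59: R from 54 -> L from 73
Insert 90: R from 54 -> R from 73 -> R from 75 -> R from 86
Insert 83: R from 54 -> R from 73 -> R from 75 -> L from 86

In-order: [24, 54, 59, 73, 75, 83, 86, 90]


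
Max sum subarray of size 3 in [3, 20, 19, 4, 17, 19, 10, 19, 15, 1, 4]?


[0:3]: 42
[1:4]: 43
[2:5]: 40
[3:6]: 40
[4:7]: 46
[5:8]: 48
[6:9]: 44
[7:10]: 35
[8:11]: 20

Max: 48 at [5:8]


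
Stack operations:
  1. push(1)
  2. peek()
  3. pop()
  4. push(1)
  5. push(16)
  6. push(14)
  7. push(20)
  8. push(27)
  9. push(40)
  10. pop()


push(1) -> [1]
peek()->1
pop()->1, []
push(1) -> [1]
push(16) -> [1, 16]
push(14) -> [1, 16, 14]
push(20) -> [1, 16, 14, 20]
push(27) -> [1, 16, 14, 20, 27]
push(40) -> [1, 16, 14, 20, 27, 40]
pop()->40, [1, 16, 14, 20, 27]

Final stack: [1, 16, 14, 20, 27]


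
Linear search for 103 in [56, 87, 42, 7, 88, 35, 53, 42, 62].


i=0: 56!=103
i=1: 87!=103
i=2: 42!=103
i=3: 7!=103
i=4: 88!=103
i=5: 35!=103
i=6: 53!=103
i=7: 42!=103
i=8: 62!=103

Not found, 9 comps


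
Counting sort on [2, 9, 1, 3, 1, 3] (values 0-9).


Input: [2, 9, 1, 3, 1, 3]
Counts: [0, 2, 1, 2, 0, 0, 0, 0, 0, 1]

Sorted: [1, 1, 2, 3, 3, 9]


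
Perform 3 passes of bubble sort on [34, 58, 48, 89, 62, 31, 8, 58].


Initial: [34, 58, 48, 89, 62, 31, 8, 58]
Pass 1: [34, 48, 58, 62, 31, 8, 58, 89] (5 swaps)
Pass 2: [34, 48, 58, 31, 8, 58, 62, 89] (3 swaps)
Pass 3: [34, 48, 31, 8, 58, 58, 62, 89] (2 swaps)

After 3 passes: [34, 48, 31, 8, 58, 58, 62, 89]


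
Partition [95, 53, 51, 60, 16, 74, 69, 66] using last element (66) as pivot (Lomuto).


Pivot: 66
  53 <= 66: swap -> [53, 95, 51, 60, 16, 74, 69, 66]
  51 <= 66: swap -> [53, 51, 95, 60, 16, 74, 69, 66]
  60 <= 66: swap -> [53, 51, 60, 95, 16, 74, 69, 66]
  16 <= 66: swap -> [53, 51, 60, 16, 95, 74, 69, 66]
Place pivot at 4: [53, 51, 60, 16, 66, 74, 69, 95]

Partitioned: [53, 51, 60, 16, 66, 74, 69, 95]


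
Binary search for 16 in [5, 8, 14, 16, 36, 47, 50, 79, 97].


Step 1: lo=0, hi=8, mid=4, val=36
Step 2: lo=0, hi=3, mid=1, val=8
Step 3: lo=2, hi=3, mid=2, val=14
Step 4: lo=3, hi=3, mid=3, val=16

Found at index 3


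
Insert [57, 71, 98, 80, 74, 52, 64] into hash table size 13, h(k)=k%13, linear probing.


Insert 57: h=5 -> slot 5
Insert 71: h=6 -> slot 6
Insert 98: h=7 -> slot 7
Insert 80: h=2 -> slot 2
Insert 74: h=9 -> slot 9
Insert 52: h=0 -> slot 0
Insert 64: h=12 -> slot 12

Table: [52, None, 80, None, None, 57, 71, 98, None, 74, None, None, 64]


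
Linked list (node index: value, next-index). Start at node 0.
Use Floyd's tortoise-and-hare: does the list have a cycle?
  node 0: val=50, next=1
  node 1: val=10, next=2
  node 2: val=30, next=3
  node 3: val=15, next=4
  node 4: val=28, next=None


Floyd's tortoise (slow, +1) and hare (fast, +2):
  init: slow=0, fast=0
  step 1: slow=1, fast=2
  step 2: slow=2, fast=4
  step 3: fast -> None, no cycle

Cycle: no


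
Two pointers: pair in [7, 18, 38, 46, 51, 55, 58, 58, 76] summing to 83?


lo=0(7)+hi=8(76)=83

Yes: 7+76=83


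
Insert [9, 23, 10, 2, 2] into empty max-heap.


Insert 9: [9]
Insert 23: [23, 9]
Insert 10: [23, 9, 10]
Insert 2: [23, 9, 10, 2]
Insert 2: [23, 9, 10, 2, 2]

Final heap: [23, 9, 10, 2, 2]


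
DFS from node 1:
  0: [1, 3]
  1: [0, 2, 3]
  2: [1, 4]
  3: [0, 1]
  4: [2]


Visit 1, push [3, 2, 0]
Visit 0, push [3]
Visit 3, push []
Visit 2, push [4]
Visit 4, push []

DFS order: [1, 0, 3, 2, 4]


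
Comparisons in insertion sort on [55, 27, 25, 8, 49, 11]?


Algorithm: insertion sort
Input: [55, 27, 25, 8, 49, 11]
Sorted: [8, 11, 25, 27, 49, 55]

13


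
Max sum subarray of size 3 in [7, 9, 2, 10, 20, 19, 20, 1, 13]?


[0:3]: 18
[1:4]: 21
[2:5]: 32
[3:6]: 49
[4:7]: 59
[5:8]: 40
[6:9]: 34

Max: 59 at [4:7]


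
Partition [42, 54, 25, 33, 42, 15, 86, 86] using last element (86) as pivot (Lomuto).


Pivot: 86
  42 <= 86: advance i (no swap)
  54 <= 86: advance i (no swap)
  25 <= 86: advance i (no swap)
  33 <= 86: advance i (no swap)
  42 <= 86: advance i (no swap)
  15 <= 86: advance i (no swap)
  86 <= 86: advance i (no swap)
Place pivot at 7: [42, 54, 25, 33, 42, 15, 86, 86]

Partitioned: [42, 54, 25, 33, 42, 15, 86, 86]


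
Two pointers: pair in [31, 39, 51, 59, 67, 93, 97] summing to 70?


lo=0(31)+hi=6(97)=128
lo=0(31)+hi=5(93)=124
lo=0(31)+hi=4(67)=98
lo=0(31)+hi=3(59)=90
lo=0(31)+hi=2(51)=82
lo=0(31)+hi=1(39)=70

Yes: 31+39=70


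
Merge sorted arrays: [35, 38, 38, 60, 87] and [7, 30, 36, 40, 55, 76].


Take 7 from B
Take 30 from B
Take 35 from A
Take 36 from B
Take 38 from A
Take 38 from A
Take 40 from B
Take 55 from B
Take 60 from A
Take 76 from B

Merged: [7, 30, 35, 36, 38, 38, 40, 55, 60, 76, 87]


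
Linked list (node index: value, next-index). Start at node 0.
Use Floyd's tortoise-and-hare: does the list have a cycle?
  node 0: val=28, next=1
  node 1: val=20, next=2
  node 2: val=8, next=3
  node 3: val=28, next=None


Floyd's tortoise (slow, +1) and hare (fast, +2):
  init: slow=0, fast=0
  step 1: slow=1, fast=2
  step 2: fast 2->3->None, no cycle

Cycle: no


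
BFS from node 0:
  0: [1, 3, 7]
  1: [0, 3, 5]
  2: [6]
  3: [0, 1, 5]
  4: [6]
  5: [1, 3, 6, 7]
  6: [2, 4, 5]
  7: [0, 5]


Visit 0, enqueue [1, 3, 7]
Visit 1, enqueue [5]
Visit 3, enqueue []
Visit 7, enqueue []
Visit 5, enqueue [6]
Visit 6, enqueue [2, 4]
Visit 2, enqueue []
Visit 4, enqueue []

BFS order: [0, 1, 3, 7, 5, 6, 2, 4]


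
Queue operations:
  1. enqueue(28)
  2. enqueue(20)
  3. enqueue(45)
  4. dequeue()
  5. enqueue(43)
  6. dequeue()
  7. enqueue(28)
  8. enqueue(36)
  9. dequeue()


enqueue(28) -> [28]
enqueue(20) -> [28, 20]
enqueue(45) -> [28, 20, 45]
dequeue()->28, [20, 45]
enqueue(43) -> [20, 45, 43]
dequeue()->20, [45, 43]
enqueue(28) -> [45, 43, 28]
enqueue(36) -> [45, 43, 28, 36]
dequeue()->45, [43, 28, 36]

Final queue: [43, 28, 36]


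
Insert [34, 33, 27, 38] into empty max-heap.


Insert 34: [34]
Insert 33: [34, 33]
Insert 27: [34, 33, 27]
Insert 38: [38, 34, 27, 33]

Final heap: [38, 34, 27, 33]


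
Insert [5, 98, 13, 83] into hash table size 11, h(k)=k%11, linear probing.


Insert 5: h=5 -> slot 5
Insert 98: h=10 -> slot 10
Insert 13: h=2 -> slot 2
Insert 83: h=6 -> slot 6

Table: [None, None, 13, None, None, 5, 83, None, None, None, 98]


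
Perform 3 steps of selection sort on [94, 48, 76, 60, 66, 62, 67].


Initial: [94, 48, 76, 60, 66, 62, 67]
Step 1: min=48 at 1
  Swap: [48, 94, 76, 60, 66, 62, 67]
Step 2: min=60 at 3
  Swap: [48, 60, 76, 94, 66, 62, 67]
Step 3: min=62 at 5
  Swap: [48, 60, 62, 94, 66, 76, 67]

After 3 steps: [48, 60, 62, 94, 66, 76, 67]


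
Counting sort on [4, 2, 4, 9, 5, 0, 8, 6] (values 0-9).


Input: [4, 2, 4, 9, 5, 0, 8, 6]
Counts: [1, 0, 1, 0, 2, 1, 1, 0, 1, 1]

Sorted: [0, 2, 4, 4, 5, 6, 8, 9]


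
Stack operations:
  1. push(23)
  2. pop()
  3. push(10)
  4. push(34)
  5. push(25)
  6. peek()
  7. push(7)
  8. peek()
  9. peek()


push(23) -> [23]
pop()->23, []
push(10) -> [10]
push(34) -> [10, 34]
push(25) -> [10, 34, 25]
peek()->25
push(7) -> [10, 34, 25, 7]
peek()->7
peek()->7

Final stack: [10, 34, 25, 7]


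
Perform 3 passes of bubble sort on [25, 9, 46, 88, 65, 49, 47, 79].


Initial: [25, 9, 46, 88, 65, 49, 47, 79]
Pass 1: [9, 25, 46, 65, 49, 47, 79, 88] (5 swaps)
Pass 2: [9, 25, 46, 49, 47, 65, 79, 88] (2 swaps)
Pass 3: [9, 25, 46, 47, 49, 65, 79, 88] (1 swaps)

After 3 passes: [9, 25, 46, 47, 49, 65, 79, 88]


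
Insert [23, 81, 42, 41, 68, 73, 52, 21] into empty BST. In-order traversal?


Insert 23: root
Insert 81: R from 23
Insert 42: R from 23 -> L from 81
Insert 41: R from 23 -> L from 81 -> L from 42
Insert 68: R from 23 -> L from 81 -> R from 42
Insert 73: R from 23 -> L from 81 -> R from 42 -> R from 68
Insert 52: R from 23 -> L from 81 -> R from 42 -> L from 68
Insert 21: L from 23

In-order: [21, 23, 41, 42, 52, 68, 73, 81]


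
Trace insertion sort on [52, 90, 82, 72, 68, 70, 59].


Initial: [52, 90, 82, 72, 68, 70, 59]
Insert 90: [52, 90, 82, 72, 68, 70, 59]
Insert 82: [52, 82, 90, 72, 68, 70, 59]
Insert 72: [52, 72, 82, 90, 68, 70, 59]
Insert 68: [52, 68, 72, 82, 90, 70, 59]
Insert 70: [52, 68, 70, 72, 82, 90, 59]
Insert 59: [52, 59, 68, 70, 72, 82, 90]

Sorted: [52, 59, 68, 70, 72, 82, 90]


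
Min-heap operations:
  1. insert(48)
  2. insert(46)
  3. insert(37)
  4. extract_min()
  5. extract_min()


insert(48) -> [48]
insert(46) -> [46, 48]
insert(37) -> [37, 48, 46]
extract_min()->37, [46, 48]
extract_min()->46, [48]

Final heap: [48]


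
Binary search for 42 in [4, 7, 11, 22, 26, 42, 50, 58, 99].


Step 1: lo=0, hi=8, mid=4, val=26
Step 2: lo=5, hi=8, mid=6, val=50
Step 3: lo=5, hi=5, mid=5, val=42

Found at index 5


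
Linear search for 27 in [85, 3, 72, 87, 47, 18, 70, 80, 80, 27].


i=0: 85!=27
i=1: 3!=27
i=2: 72!=27
i=3: 87!=27
i=4: 47!=27
i=5: 18!=27
i=6: 70!=27
i=7: 80!=27
i=8: 80!=27
i=9: 27==27 found!

Found at 9, 10 comps


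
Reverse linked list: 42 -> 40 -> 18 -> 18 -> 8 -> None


Step 1: curr=42, set curr.next=prev(None) | reversed so far: 42
Step 2: curr=40, set curr.next=prev(42) | reversed so far: 40 -> 42
Step 3: curr=18, set curr.next=prev(40) | reversed so far: 18 -> 40 -> 42
Step 4: curr=18, set curr.next=prev(18) | reversed so far: 18 -> 18 -> 40 -> 42
Step 5: curr=8, set curr.next=prev(18) | reversed so far: 8 -> 18 -> 18 -> 40 -> 42

8 -> 18 -> 18 -> 40 -> 42 -> None


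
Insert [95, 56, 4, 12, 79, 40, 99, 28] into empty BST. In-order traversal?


Insert 95: root
Insert 56: L from 95
Insert 4: L from 95 -> L from 56
Insert 12: L from 95 -> L from 56 -> R from 4
Insert 79: L from 95 -> R from 56
Insert 40: L from 95 -> L from 56 -> R from 4 -> R from 12
Insert 99: R from 95
Insert 28: L from 95 -> L from 56 -> R from 4 -> R from 12 -> L from 40

In-order: [4, 12, 28, 40, 56, 79, 95, 99]


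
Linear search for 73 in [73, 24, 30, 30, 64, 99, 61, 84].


i=0: 73==73 found!

Found at 0, 1 comps


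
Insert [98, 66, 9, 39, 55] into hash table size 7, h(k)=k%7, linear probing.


Insert 98: h=0 -> slot 0
Insert 66: h=3 -> slot 3
Insert 9: h=2 -> slot 2
Insert 39: h=4 -> slot 4
Insert 55: h=6 -> slot 6

Table: [98, None, 9, 66, 39, None, 55]


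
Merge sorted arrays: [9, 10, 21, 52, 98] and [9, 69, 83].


Take 9 from A
Take 9 from B
Take 10 from A
Take 21 from A
Take 52 from A
Take 69 from B
Take 83 from B

Merged: [9, 9, 10, 21, 52, 69, 83, 98]


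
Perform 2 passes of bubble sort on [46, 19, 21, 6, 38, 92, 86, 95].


Initial: [46, 19, 21, 6, 38, 92, 86, 95]
Pass 1: [19, 21, 6, 38, 46, 86, 92, 95] (5 swaps)
Pass 2: [19, 6, 21, 38, 46, 86, 92, 95] (1 swaps)

After 2 passes: [19, 6, 21, 38, 46, 86, 92, 95]


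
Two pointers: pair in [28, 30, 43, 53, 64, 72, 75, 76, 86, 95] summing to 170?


lo=0(28)+hi=9(95)=123
lo=1(30)+hi=9(95)=125
lo=2(43)+hi=9(95)=138
lo=3(53)+hi=9(95)=148
lo=4(64)+hi=9(95)=159
lo=5(72)+hi=9(95)=167
lo=6(75)+hi=9(95)=170

Yes: 75+95=170


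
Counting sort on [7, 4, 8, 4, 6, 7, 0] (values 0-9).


Input: [7, 4, 8, 4, 6, 7, 0]
Counts: [1, 0, 0, 0, 2, 0, 1, 2, 1, 0]

Sorted: [0, 4, 4, 6, 7, 7, 8]


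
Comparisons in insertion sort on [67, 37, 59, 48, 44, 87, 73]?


Algorithm: insertion sort
Input: [67, 37, 59, 48, 44, 87, 73]
Sorted: [37, 44, 48, 59, 67, 73, 87]

13


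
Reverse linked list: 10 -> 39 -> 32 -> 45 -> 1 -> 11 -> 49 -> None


Step 1: curr=10, set curr.next=prev(None) | reversed so far: 10
Step 2: curr=39, set curr.next=prev(10) | reversed so far: 39 -> 10
Step 3: curr=32, set curr.next=prev(39) | reversed so far: 32 -> 39 -> 10
Step 4: curr=45, set curr.next=prev(32) | reversed so far: 45 -> 32 -> 39 -> 10
Step 5: curr=1, set curr.next=prev(45) | reversed so far: 1 -> 45 -> 32 -> 39 -> 10
Step 6: curr=11, set curr.next=prev(1) | reversed so far: 11 -> 1 -> 45 -> 32 -> 39 -> 10
Step 7: curr=49, set curr.next=prev(11) | reversed so far: 49 -> 11 -> 1 -> 45 -> 32 -> 39 -> 10

49 -> 11 -> 1 -> 45 -> 32 -> 39 -> 10 -> None


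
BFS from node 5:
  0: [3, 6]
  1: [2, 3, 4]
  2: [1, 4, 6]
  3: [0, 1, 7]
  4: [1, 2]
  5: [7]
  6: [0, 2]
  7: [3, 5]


Visit 5, enqueue [7]
Visit 7, enqueue [3]
Visit 3, enqueue [0, 1]
Visit 0, enqueue [6]
Visit 1, enqueue [2, 4]
Visit 6, enqueue []
Visit 2, enqueue []
Visit 4, enqueue []

BFS order: [5, 7, 3, 0, 1, 6, 2, 4]


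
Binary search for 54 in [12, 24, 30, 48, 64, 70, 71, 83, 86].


Step 1: lo=0, hi=8, mid=4, val=64
Step 2: lo=0, hi=3, mid=1, val=24
Step 3: lo=2, hi=3, mid=2, val=30
Step 4: lo=3, hi=3, mid=3, val=48

Not found


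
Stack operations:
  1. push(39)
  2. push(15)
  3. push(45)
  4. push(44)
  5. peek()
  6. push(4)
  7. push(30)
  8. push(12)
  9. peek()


push(39) -> [39]
push(15) -> [39, 15]
push(45) -> [39, 15, 45]
push(44) -> [39, 15, 45, 44]
peek()->44
push(4) -> [39, 15, 45, 44, 4]
push(30) -> [39, 15, 45, 44, 4, 30]
push(12) -> [39, 15, 45, 44, 4, 30, 12]
peek()->12

Final stack: [39, 15, 45, 44, 4, 30, 12]


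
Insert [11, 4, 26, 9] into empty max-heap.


Insert 11: [11]
Insert 4: [11, 4]
Insert 26: [26, 4, 11]
Insert 9: [26, 9, 11, 4]

Final heap: [26, 9, 11, 4]


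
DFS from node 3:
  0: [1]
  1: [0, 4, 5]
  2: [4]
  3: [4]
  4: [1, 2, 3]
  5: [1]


Visit 3, push [4]
Visit 4, push [2, 1]
Visit 1, push [5, 0]
Visit 0, push []
Visit 5, push []
Visit 2, push []

DFS order: [3, 4, 1, 0, 5, 2]


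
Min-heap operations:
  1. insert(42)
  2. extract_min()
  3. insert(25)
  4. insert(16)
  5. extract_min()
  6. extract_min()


insert(42) -> [42]
extract_min()->42, []
insert(25) -> [25]
insert(16) -> [16, 25]
extract_min()->16, [25]
extract_min()->25, []

Final heap: []


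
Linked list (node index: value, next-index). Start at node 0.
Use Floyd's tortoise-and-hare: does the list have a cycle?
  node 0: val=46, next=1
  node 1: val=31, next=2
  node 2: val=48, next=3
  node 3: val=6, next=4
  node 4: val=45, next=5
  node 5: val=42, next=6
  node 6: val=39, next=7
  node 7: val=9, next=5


Floyd's tortoise (slow, +1) and hare (fast, +2):
  init: slow=0, fast=0
  step 1: slow=1, fast=2
  step 2: slow=2, fast=4
  step 3: slow=3, fast=6
  step 4: slow=4, fast=5
  step 5: slow=5, fast=7
  step 6: slow=6, fast=6
  slow == fast at node 6: cycle detected

Cycle: yes


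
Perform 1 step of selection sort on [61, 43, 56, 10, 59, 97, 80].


Initial: [61, 43, 56, 10, 59, 97, 80]
Step 1: min=10 at 3
  Swap: [10, 43, 56, 61, 59, 97, 80]

After 1 step: [10, 43, 56, 61, 59, 97, 80]


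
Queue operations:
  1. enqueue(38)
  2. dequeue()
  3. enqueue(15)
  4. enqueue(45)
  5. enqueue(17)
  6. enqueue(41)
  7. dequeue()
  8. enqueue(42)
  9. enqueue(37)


enqueue(38) -> [38]
dequeue()->38, []
enqueue(15) -> [15]
enqueue(45) -> [15, 45]
enqueue(17) -> [15, 45, 17]
enqueue(41) -> [15, 45, 17, 41]
dequeue()->15, [45, 17, 41]
enqueue(42) -> [45, 17, 41, 42]
enqueue(37) -> [45, 17, 41, 42, 37]

Final queue: [45, 17, 41, 42, 37]


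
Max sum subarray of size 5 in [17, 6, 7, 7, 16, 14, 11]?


[0:5]: 53
[1:6]: 50
[2:7]: 55

Max: 55 at [2:7]


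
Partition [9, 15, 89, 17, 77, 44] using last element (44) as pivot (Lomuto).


Pivot: 44
  9 <= 44: advance i (no swap)
  15 <= 44: advance i (no swap)
  17 <= 44: swap -> [9, 15, 17, 89, 77, 44]
Place pivot at 3: [9, 15, 17, 44, 77, 89]

Partitioned: [9, 15, 17, 44, 77, 89]


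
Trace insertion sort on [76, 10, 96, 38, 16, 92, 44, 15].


Initial: [76, 10, 96, 38, 16, 92, 44, 15]
Insert 10: [10, 76, 96, 38, 16, 92, 44, 15]
Insert 96: [10, 76, 96, 38, 16, 92, 44, 15]
Insert 38: [10, 38, 76, 96, 16, 92, 44, 15]
Insert 16: [10, 16, 38, 76, 96, 92, 44, 15]
Insert 92: [10, 16, 38, 76, 92, 96, 44, 15]
Insert 44: [10, 16, 38, 44, 76, 92, 96, 15]
Insert 15: [10, 15, 16, 38, 44, 76, 92, 96]

Sorted: [10, 15, 16, 38, 44, 76, 92, 96]


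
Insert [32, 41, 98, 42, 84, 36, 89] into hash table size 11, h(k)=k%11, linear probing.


Insert 32: h=10 -> slot 10
Insert 41: h=8 -> slot 8
Insert 98: h=10, 1 probes -> slot 0
Insert 42: h=9 -> slot 9
Insert 84: h=7 -> slot 7
Insert 36: h=3 -> slot 3
Insert 89: h=1 -> slot 1

Table: [98, 89, None, 36, None, None, None, 84, 41, 42, 32]


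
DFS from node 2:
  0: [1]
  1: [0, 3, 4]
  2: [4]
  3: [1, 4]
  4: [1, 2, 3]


Visit 2, push [4]
Visit 4, push [3, 1]
Visit 1, push [3, 0]
Visit 0, push []
Visit 3, push []

DFS order: [2, 4, 1, 0, 3]


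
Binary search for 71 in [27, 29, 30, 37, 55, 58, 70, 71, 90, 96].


Step 1: lo=0, hi=9, mid=4, val=55
Step 2: lo=5, hi=9, mid=7, val=71

Found at index 7


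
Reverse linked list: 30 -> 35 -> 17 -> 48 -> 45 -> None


Step 1: curr=30, set curr.next=prev(None) | reversed so far: 30
Step 2: curr=35, set curr.next=prev(30) | reversed so far: 35 -> 30
Step 3: curr=17, set curr.next=prev(35) | reversed so far: 17 -> 35 -> 30
Step 4: curr=48, set curr.next=prev(17) | reversed so far: 48 -> 17 -> 35 -> 30
Step 5: curr=45, set curr.next=prev(48) | reversed so far: 45 -> 48 -> 17 -> 35 -> 30

45 -> 48 -> 17 -> 35 -> 30 -> None


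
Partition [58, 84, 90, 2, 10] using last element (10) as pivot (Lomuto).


Pivot: 10
  2 <= 10: swap -> [2, 84, 90, 58, 10]
Place pivot at 1: [2, 10, 90, 58, 84]

Partitioned: [2, 10, 90, 58, 84]


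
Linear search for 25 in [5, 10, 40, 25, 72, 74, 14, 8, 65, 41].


i=0: 5!=25
i=1: 10!=25
i=2: 40!=25
i=3: 25==25 found!

Found at 3, 4 comps
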